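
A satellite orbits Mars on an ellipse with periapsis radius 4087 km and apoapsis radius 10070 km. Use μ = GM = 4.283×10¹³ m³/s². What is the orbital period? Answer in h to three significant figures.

T ≈ 5.02 h

Semi-major axis a = (r_p + r_a)/2 = (4087.0 + 10070)/2 = 7078.5 km = 7.078×10⁶ m.
By Kepler's third law T = 2π√(a³/μ) = 2π × 2.878×10³ = 1.808×10⁴ s.
= 5.022 h.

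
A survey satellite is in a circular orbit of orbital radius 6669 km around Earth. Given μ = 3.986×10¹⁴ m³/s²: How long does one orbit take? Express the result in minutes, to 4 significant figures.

T ≈ 90.33 minutes

r = 6669 km = 6.669×10⁶ m.
Kepler's third law: T = 2π√(r³/μ) = 2π√((6.669×10⁶)³ / 3.986×10¹⁴).
r³/μ = 7.441×10⁵ s², so T = 2π × 8.626×10² = 5.420×10³ s.
Converting: 5.420×10³ s ÷ 60.00 = 90.33 minutes.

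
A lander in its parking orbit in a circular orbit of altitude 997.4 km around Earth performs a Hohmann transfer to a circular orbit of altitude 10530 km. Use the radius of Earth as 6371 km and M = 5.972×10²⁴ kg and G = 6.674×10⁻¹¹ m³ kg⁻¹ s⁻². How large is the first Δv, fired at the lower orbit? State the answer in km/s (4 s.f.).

μ = GM = 6.674×10⁻¹¹ × 5.972×10²⁴ = 3.986×10¹⁴ m³/s².
r₁ = 6371 + 997.4 = 7368.4 km = 7.3684×10⁶ m.
r₂ = 6371 + 10530 = 16901 km = 1.6901×10⁷ m.
Transfer ellipse a_t = (r₁ + r₂)/2 = 1.213×10⁷ m.
At r₁: circular v_c1 = √(μ/r₁) = 7355 m/s; transfer-perigee v_p = √[μ(2/r₁ − 1/a_t)] = 8680 m/s.
Δv₁ = v_p − v_c1 = 1325 m/s.
= 1.325 km/s.

Δv ≈ 1.325 km/s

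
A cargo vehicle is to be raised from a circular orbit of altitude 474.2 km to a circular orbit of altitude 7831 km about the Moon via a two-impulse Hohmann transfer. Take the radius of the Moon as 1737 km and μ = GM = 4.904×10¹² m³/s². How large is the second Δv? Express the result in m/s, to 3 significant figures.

Δv ≈ 277 m/s

r₁ = 1737 + 474.2 = 2211.2 km = 2.2112×10⁶ m.
r₂ = 1737 + 7831 = 9568.0 km = 9.5680×10⁶ m.
Transfer ellipse a_t = (r₁ + r₂)/2 = 5.890×10⁶ m.
At r₁: circular v_c1 = √(μ/r₁) = 1489 m/s; transfer-perilune v_p = √[μ(2/r₁ − 1/a_t)] = 1898 m/s.
At r₂: circular v_c2 = √(μ/r₂) = 715.9 m/s; transfer-apolune v_a = √[μ(2/r₂ − 1/a_t)] = 438.7 m/s.
Δv₂ = v_c2 − v_a = 277.3 m/s.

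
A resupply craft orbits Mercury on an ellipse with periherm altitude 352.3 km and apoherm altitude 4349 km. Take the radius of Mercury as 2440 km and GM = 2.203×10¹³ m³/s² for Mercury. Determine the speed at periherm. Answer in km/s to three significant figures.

v ≈ 3.34 km/s

r_p = 2440 + 352.3 = 2792.3 km = 2.7923×10⁶ m.
r_a = 2440 + 4349 = 6789.0 km = 6.7890×10⁶ m.
Semi-major axis a = (r_p + r_a)/2 = 4790.6 km = 4.791×10⁶ m.
Vis-viva: v² = μ(2/r − 1/a) = 2.203×10¹³ × (7.163×10⁻⁷ − 2.087×10⁻⁷) = 1.118×10⁷ m²/s².
v = 3344 m/s = 3.344 km/s.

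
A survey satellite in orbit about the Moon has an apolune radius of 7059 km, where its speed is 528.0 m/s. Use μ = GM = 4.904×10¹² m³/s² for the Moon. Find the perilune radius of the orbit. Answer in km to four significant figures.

r_a = 7.059×10⁶ m.
Specific energy ε = v²/2 − μ/r = -5.553×10⁵ J/kg, so a = −μ/(2ε) = 4.415×10⁶ m.
The apsides satisfy r_p + r_a = 2a, so the perilune radius is 2a − r_a = 1.772×10⁶ m = 1771.9 km.

perilune radius ≈ 1772 km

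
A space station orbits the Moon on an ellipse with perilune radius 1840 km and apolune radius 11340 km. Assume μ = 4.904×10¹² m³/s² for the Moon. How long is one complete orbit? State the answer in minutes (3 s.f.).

Semi-major axis a = (r_p + r_a)/2 = (1840.0 + 11340)/2 = 6590.0 km = 6.590×10⁶ m.
By Kepler's third law T = 2π√(a³/μ) = 2π × 7.639×10³ = 4.800×10⁴ s.
= 800.0 minutes.

T ≈ 800 minutes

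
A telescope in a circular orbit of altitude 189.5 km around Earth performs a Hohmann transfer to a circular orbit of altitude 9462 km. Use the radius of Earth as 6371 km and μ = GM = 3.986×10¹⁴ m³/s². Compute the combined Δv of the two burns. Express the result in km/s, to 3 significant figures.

Δv_total ≈ 2.65 km/s

r₁ = 6371 + 189.5 = 6560.5 km = 6.5605×10⁶ m.
r₂ = 6371 + 9462 = 15833 km = 1.5833×10⁷ m.
Transfer ellipse a_t = (r₁ + r₂)/2 = 1.120×10⁷ m.
At r₁: circular v_c1 = √(μ/r₁) = 7795 m/s; transfer-perigee v_p = √[μ(2/r₁ − 1/a_t)] = 9269 m/s.
Δv₁ = v_p − v_c1 = 1474 m/s.
At r₂: circular v_c2 = √(μ/r₂) = 5017 m/s; transfer-apogee v_a = √[μ(2/r₂ − 1/a_t)] = 3841 m/s.
Δv₂ = v_c2 − v_a = 1177 m/s.
Total Δv = Δv₁ + Δv₂ = 2651 m/s = 2.651 km/s.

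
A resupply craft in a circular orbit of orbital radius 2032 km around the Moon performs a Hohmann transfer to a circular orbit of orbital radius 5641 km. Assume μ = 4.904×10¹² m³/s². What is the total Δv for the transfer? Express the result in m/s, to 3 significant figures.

r₁ = 2032 km = 2.032×10⁶ m.
r₂ = 5641 km = 5.641×10⁶ m.
Transfer ellipse a_t = (r₁ + r₂)/2 = 3.836×10⁶ m.
At r₁: circular v_c1 = √(μ/r₁) = 1554 m/s; transfer-perilune v_p = √[μ(2/r₁ − 1/a_t)] = 1884 m/s.
Δv₁ = v_p − v_c1 = 330.2 m/s.
At r₂: circular v_c2 = √(μ/r₂) = 932.4 m/s; transfer-apolune v_a = √[μ(2/r₂ − 1/a_t)] = 678.6 m/s.
Δv₂ = v_c2 − v_a = 253.8 m/s.
Total Δv = Δv₁ + Δv₂ = 584.1 m/s.

Δv_total ≈ 584 m/s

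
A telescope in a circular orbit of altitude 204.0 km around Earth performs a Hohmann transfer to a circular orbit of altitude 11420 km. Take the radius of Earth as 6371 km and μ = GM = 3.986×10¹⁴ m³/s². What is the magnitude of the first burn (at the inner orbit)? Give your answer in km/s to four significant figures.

r₁ = 6371 + 204.0 = 6575.0 km = 6.5750×10⁶ m.
r₂ = 6371 + 11420 = 17791 km = 1.7791×10⁷ m.
Transfer ellipse a_t = (r₁ + r₂)/2 = 1.218×10⁷ m.
At r₁: circular v_c1 = √(μ/r₁) = 7786 m/s; transfer-perigee v_p = √[μ(2/r₁ − 1/a_t)] = 9409 m/s.
Δv₁ = v_p − v_c1 = 1623 m/s.
= 1.623 km/s.

Δv ≈ 1.623 km/s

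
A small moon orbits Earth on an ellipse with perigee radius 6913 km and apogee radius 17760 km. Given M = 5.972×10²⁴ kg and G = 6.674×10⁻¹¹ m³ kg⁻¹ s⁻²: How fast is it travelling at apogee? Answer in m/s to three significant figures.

μ = GM = 6.674×10⁻¹¹ × 5.972×10²⁴ = 3.986×10¹⁴ m³/s².
Semi-major axis a = (r_p + r_a)/2 = 12336 km = 1.234×10⁷ m.
Vis-viva: v² = μ(2/r − 1/a) = 3.986×10¹⁴ × (1.126×10⁻⁷ − 8.106×10⁻⁸) = 1.258×10⁷ m²/s².
v = 3546 m/s.

v ≈ 3550 m/s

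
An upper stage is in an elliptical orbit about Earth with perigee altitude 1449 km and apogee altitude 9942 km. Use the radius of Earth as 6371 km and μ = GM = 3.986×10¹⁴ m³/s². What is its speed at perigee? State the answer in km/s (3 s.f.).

v ≈ 8.30 km/s

r_p = 6371 + 1449 = 7820.0 km = 7.8200×10⁶ m.
r_a = 6371 + 9942 = 16313 km = 1.6313×10⁷ m.
Semi-major axis a = (r_p + r_a)/2 = 12066 km = 1.207×10⁷ m.
Vis-viva: v² = μ(2/r − 1/a) = 3.986×10¹⁴ × (2.558×10⁻⁷ − 8.287×10⁻⁸) = 6.891×10⁷ m²/s².
v = 8301 m/s = 8.301 km/s.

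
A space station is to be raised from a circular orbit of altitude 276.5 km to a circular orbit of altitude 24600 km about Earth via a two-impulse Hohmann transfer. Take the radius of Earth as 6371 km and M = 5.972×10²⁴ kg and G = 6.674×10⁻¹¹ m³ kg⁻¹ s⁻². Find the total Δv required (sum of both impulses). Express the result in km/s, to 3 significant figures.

μ = GM = 6.674×10⁻¹¹ × 5.972×10²⁴ = 3.986×10¹⁴ m³/s².
r₁ = 6371 + 276.5 = 6647.5 km = 6.6475×10⁶ m.
r₂ = 6371 + 24600 = 30971 km = 3.0971×10⁷ m.
Transfer ellipse a_t = (r₁ + r₂)/2 = 1.881×10⁷ m.
At r₁: circular v_c1 = √(μ/r₁) = 7743 m/s; transfer-perigee v_p = √[μ(2/r₁ − 1/a_t)] = 9936 m/s.
Δv₁ = v_p − v_c1 = 2193 m/s.
At r₂: circular v_c2 = √(μ/r₂) = 3587 m/s; transfer-apogee v_a = √[μ(2/r₂ − 1/a_t)] = 2133 m/s.
Δv₂ = v_c2 − v_a = 1455 m/s.
Total Δv = Δv₁ + Δv₂ = 3648 m/s = 3.648 km/s.

Δv_total ≈ 3.65 km/s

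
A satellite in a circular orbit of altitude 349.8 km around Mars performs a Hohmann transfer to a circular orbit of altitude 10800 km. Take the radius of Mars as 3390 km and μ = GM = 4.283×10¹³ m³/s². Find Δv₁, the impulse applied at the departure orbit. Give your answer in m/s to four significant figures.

Δv ≈ 873.5 m/s

r₁ = 3390 + 349.8 = 3739.8 km = 3.7398×10⁶ m.
r₂ = 3390 + 10800 = 14190 km = 1.4190×10⁷ m.
Transfer ellipse a_t = (r₁ + r₂)/2 = 8.965×10⁶ m.
At r₁: circular v_c1 = √(μ/r₁) = 3384 m/s; transfer-periapsis v_p = √[μ(2/r₁ − 1/a_t)] = 4258 m/s.
Δv₁ = v_p − v_c1 = 873.5 m/s.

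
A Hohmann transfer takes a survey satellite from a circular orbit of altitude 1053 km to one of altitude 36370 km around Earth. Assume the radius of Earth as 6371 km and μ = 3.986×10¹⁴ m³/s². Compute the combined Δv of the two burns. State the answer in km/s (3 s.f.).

Δv_total ≈ 3.63 km/s

r₁ = 6371 + 1053 = 7424.0 km = 7.4240×10⁶ m.
r₂ = 6371 + 36370 = 42741 km = 4.2741×10⁷ m.
Transfer ellipse a_t = (r₁ + r₂)/2 = 2.508×10⁷ m.
At r₁: circular v_c1 = √(μ/r₁) = 7327 m/s; transfer-perigee v_p = √[μ(2/r₁ − 1/a_t)] = 9565 m/s.
Δv₁ = v_p − v_c1 = 2238 m/s.
At r₂: circular v_c2 = √(μ/r₂) = 3054 m/s; transfer-apogee v_a = √[μ(2/r₂ − 1/a_t)] = 1661 m/s.
Δv₂ = v_c2 − v_a = 1392 m/s.
Total Δv = Δv₁ + Δv₂ = 3630 m/s = 3.630 km/s.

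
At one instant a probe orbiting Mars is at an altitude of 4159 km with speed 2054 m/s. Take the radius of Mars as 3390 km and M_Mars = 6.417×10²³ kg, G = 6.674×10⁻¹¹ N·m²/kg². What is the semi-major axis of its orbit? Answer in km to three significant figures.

μ = GM = 6.674×10⁻¹¹ × 6.417×10²³ = 4.283×10¹³ m³/s².
r = 3390 + 4159 = 7549.0 km = 7.549×10⁶ m.
Specific orbital energy ε = v²/2 − μ/r = (2054)²/2 − 4.283×10¹³/7.549×10⁶ = -3.564×10⁶ J/kg.
Since ε = −μ/(2a), a = −μ/(2ε) = 6.009×10⁶ m = 6008.7 km.

a ≈ 6010 km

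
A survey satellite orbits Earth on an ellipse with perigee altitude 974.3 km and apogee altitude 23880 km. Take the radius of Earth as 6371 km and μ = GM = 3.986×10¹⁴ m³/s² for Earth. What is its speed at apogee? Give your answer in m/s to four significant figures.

r_p = 6371 + 974.3 = 7345.3 km = 7.3453×10⁶ m.
r_a = 6371 + 23880 = 30251 km = 3.0251×10⁷ m.
Semi-major axis a = (r_p + r_a)/2 = 18798 km = 1.880×10⁷ m.
Vis-viva: v² = μ(2/r − 1/a) = 3.986×10¹⁴ × (6.611×10⁻⁸ − 5.320×10⁻⁸) = 5.149×10⁶ m²/s².
v = 2269 m/s.

v ≈ 2269 m/s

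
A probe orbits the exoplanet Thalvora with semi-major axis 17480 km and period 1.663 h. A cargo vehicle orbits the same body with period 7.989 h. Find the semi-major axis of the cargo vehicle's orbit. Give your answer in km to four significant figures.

Kepler's third law: a³ ∝ T², so a₂ = a₁ (T₂/T₁)^(2/3).
T₂/T₁ = 4.804, (T₂/T₁)^(2/3) = 2.847.
a₂ = 17480 × 2.847 = 49770 km.

a₂ ≈ 49770 km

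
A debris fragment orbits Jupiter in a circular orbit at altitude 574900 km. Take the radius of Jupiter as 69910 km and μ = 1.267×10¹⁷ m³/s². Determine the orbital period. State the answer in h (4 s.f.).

T ≈ 80.29 h

r = 69910 + 574900 = 644810 km = 6.4481×10⁸ m.
Kepler's third law: T = 2π√(r³/μ) = 2π√((6.448×10⁸)³ / 1.267×10¹⁷).
r³/μ = 2.116×10⁹ s², so T = 2π × 4.600×10⁴ = 2.890×10⁵ s.
Converting: 2.890×10⁵ s ÷ 3600 = 80.29 h.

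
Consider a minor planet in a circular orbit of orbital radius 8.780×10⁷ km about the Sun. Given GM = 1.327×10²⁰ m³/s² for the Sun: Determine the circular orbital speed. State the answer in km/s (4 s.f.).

r = 8.780×10⁷ km = 8.780×10¹⁰ m.
For a circular orbit v = √(μ/r) = √(1.327×10²⁰ / 8.780×10¹⁰) = √(1.511×10⁹) = 38880 m/s.
That is 38.88 km/s.

v ≈ 38.88 km/s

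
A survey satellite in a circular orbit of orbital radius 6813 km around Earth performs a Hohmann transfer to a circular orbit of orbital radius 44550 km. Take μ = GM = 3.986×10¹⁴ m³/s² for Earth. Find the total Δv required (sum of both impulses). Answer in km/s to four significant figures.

Δv_total ≈ 3.876 km/s

r₁ = 6813 km = 6.813×10⁶ m.
r₂ = 44550 km = 4.455×10⁷ m.
Transfer ellipse a_t = (r₁ + r₂)/2 = 2.568×10⁷ m.
At r₁: circular v_c1 = √(μ/r₁) = 7649 m/s; transfer-perigee v_p = √[μ(2/r₁ − 1/a_t)] = 10070 m/s.
Δv₁ = v_p − v_c1 = 2425 m/s.
At r₂: circular v_c2 = √(μ/r₂) = 2991 m/s; transfer-apogee v_a = √[μ(2/r₂ − 1/a_t)] = 1541 m/s.
Δv₂ = v_c2 − v_a = 1451 m/s.
Total Δv = Δv₁ + Δv₂ = 3876 m/s = 3.876 km/s.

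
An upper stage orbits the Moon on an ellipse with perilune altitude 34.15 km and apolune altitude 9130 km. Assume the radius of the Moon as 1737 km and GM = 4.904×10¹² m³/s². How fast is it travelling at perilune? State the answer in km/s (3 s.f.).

r_p = 1737 + 34.15 = 1771.2 km = 1.7712×10⁶ m.
r_a = 1737 + 9130 = 10867 km = 1.0867×10⁷ m.
Semi-major axis a = (r_p + r_a)/2 = 6319.1 km = 6.319×10⁶ m.
Vis-viva: v² = μ(2/r − 1/a) = 4.904×10¹² × (1.129×10⁻⁶ − 1.583×10⁻⁷) = 4.762×10⁶ m²/s².
v = 2182 m/s = 2.182 km/s.

v ≈ 2.18 km/s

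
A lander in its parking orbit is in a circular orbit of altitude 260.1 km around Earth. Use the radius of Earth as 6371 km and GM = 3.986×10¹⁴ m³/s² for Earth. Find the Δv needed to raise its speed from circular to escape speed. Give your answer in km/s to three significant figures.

Δv ≈ 3.21 km/s

r = 6371 + 260.1 = 6631.1 km = 6.6311×10⁶ m.
Circular speed v_c = √(μ/r) = 7753 m/s.
Escape speed v_esc = √(2μ/r) = √2 × v_c = 10960 m/s.
Δv = v_esc − v_c = 3211 m/s = 3.211 km/s.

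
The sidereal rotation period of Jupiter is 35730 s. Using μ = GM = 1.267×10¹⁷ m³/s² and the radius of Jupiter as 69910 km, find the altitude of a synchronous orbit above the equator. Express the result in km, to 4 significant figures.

h_sync ≈ 90110 km

A synchronous orbit has period T, so by Kepler's third law a = (μT²/4π²)^(1/3).
μT²/4π² = 1.267×10¹⁷ × (3.573×10⁴)² / 39.48 = 4.097×10²⁴ m³.
a = 1.600×10⁸ m = 1.6002×10⁵ km.
Altitude h = a − R = 1.6002×10⁵ − 69910 = 90105 km.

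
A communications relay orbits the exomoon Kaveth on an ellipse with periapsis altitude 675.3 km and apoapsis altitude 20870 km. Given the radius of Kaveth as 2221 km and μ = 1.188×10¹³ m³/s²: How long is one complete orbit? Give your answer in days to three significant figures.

r_p = 2221 + 675.3 = 2896.3 km = 2.8963×10⁶ m.
r_a = 2221 + 20870 = 23091 km = 2.3091×10⁷ m.
Semi-major axis a = (r_p + r_a)/2 = (2896.3 + 23091)/2 = 12994 km = 1.299×10⁷ m.
By Kepler's third law T = 2π√(a³/μ) = 2π × 1.359×10⁴ = 8.538×10⁴ s.
= 0.9882 days.

T ≈ 0.988 days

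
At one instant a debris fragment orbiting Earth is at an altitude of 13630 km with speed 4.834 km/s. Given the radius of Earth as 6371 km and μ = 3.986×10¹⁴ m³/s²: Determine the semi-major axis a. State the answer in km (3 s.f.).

r = 6371 + 13630 = 20001 km = 2.000×10⁷ m.
Specific orbital energy ε = v²/2 − μ/r = (4834)²/2 − 3.986×10¹⁴/2.000×10⁷ = -8.245×10⁶ J/kg.
Since ε = −μ/(2a), a = −μ/(2ε) = 2.417×10⁷ m = 24172 km.

a ≈ 24200 km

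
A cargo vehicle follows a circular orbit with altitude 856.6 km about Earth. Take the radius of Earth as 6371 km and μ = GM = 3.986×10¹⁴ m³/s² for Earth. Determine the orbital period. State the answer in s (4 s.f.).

r = 6371 + 856.6 = 7227.6 km = 7.2276×10⁶ m.
Kepler's third law: T = 2π√(r³/μ) = 2π√((7.228×10⁶)³ / 3.986×10¹⁴).
r³/μ = 9.472×10⁵ s², so T = 2π × 9.732×10² = 6.115×10³ s.

T ≈ 6115 s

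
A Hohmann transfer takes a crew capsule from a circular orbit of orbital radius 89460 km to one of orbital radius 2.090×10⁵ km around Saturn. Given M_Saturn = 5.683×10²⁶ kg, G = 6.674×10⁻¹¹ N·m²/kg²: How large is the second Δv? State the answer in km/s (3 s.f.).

μ = GM = 6.674×10⁻¹¹ × 5.683×10²⁶ = 3.793×10¹⁶ m³/s².
r₁ = 89460 km = 8.946×10⁷ m.
r₂ = 2.090×10⁵ km = 2.090×10⁸ m.
Transfer ellipse a_t = (r₁ + r₂)/2 = 1.492×10⁸ m.
At r₁: circular v_c1 = √(μ/r₁) = 20590 m/s; transfer-perikrone v_p = √[μ(2/r₁ − 1/a_t)] = 24370 m/s.
At r₂: circular v_c2 = √(μ/r₂) = 13470 m/s; transfer-apokrone v_a = √[μ(2/r₂ − 1/a_t)] = 10430 m/s.
Δv₂ = v_c2 − v_a = 3041 m/s.
= 3.041 km/s.

Δv ≈ 3.04 km/s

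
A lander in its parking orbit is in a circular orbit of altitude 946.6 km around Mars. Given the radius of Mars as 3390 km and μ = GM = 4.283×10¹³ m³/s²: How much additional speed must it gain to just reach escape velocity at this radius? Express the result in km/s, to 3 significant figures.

r = 3390 + 946.6 = 4336.6 km = 4.3366×10⁶ m.
Circular speed v_c = √(μ/r) = 3143 m/s.
Escape speed v_esc = √(2μ/r) = √2 × v_c = 4444 m/s.
Δv = v_esc − v_c = 1302 m/s = 1.302 km/s.

Δv ≈ 1.30 km/s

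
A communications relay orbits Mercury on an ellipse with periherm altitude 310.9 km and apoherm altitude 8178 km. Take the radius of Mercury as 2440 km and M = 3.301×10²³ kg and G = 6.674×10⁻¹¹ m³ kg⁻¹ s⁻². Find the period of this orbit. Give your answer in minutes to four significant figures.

T ≈ 385.6 minutes

μ = GM = 6.674×10⁻¹¹ × 3.301×10²³ = 2.203×10¹³ m³/s².
r_p = 2440 + 310.9 = 2750.9 km = 2.7509×10⁶ m.
r_a = 2440 + 8178 = 10618 km = 1.0618×10⁷ m.
Semi-major axis a = (r_p + r_a)/2 = (2750.9 + 10618)/2 = 6684.4 km = 6.684×10⁶ m.
By Kepler's third law T = 2π√(a³/μ) = 2π × 3.682×10³ = 2.313×10⁴ s.
= 385.6 minutes.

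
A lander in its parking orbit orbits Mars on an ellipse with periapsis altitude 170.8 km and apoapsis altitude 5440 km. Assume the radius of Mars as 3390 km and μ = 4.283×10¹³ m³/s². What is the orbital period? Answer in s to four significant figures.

r_p = 3390 + 170.8 = 3560.8 km = 3.5608×10⁶ m.
r_a = 3390 + 5440 = 8830.0 km = 8.8300×10⁶ m.
Semi-major axis a = (r_p + r_a)/2 = (3560.8 + 8830.0)/2 = 6195.4 km = 6.195×10⁶ m.
By Kepler's third law T = 2π√(a³/μ) = 2π × 2.356×10³ = 1.481×10⁴ s.

T ≈ 14810 s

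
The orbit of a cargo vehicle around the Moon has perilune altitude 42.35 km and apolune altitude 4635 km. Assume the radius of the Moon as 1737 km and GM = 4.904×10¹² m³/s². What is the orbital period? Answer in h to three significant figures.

T ≈ 6.48 h

r_p = 1737 + 42.35 = 1779.3 km = 1.7794×10⁶ m.
r_a = 1737 + 4635 = 6372.0 km = 6.3720×10⁶ m.
Semi-major axis a = (r_p + r_a)/2 = (1779.3 + 6372.0)/2 = 4075.7 km = 4.076×10⁶ m.
By Kepler's third law T = 2π√(a³/μ) = 2π × 3.716×10³ = 2.335×10⁴ s.
= 6.485 h.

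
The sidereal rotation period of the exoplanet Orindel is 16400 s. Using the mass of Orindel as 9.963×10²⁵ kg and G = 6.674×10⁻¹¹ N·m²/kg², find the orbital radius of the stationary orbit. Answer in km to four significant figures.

μ = GM = 6.674×10⁻¹¹ × 9.963×10²⁵ = 6.649×10¹⁵ m³/s².
A synchronous orbit has period T, so by Kepler's third law a = (μT²/4π²)^(1/3).
μT²/4π² = 6.649×10¹⁵ × (1.640×10⁴)² / 39.48 = 4.530×10²² m³.
a = 3.565×10⁷ m = 35648 km.

r_sync ≈ 35650 km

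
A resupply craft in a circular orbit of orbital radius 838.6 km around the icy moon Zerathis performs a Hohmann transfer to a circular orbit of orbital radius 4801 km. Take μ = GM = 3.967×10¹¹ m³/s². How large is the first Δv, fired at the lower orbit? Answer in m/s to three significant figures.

Δv ≈ 210 m/s

r₁ = 838.6 km = 8.386×10⁵ m.
r₂ = 4801 km = 4.801×10⁶ m.
Transfer ellipse a_t = (r₁ + r₂)/2 = 2.820×10⁶ m.
At r₁: circular v_c1 = √(μ/r₁) = 687.8 m/s; transfer-periapsis v_p = √[μ(2/r₁ − 1/a_t)] = 897.5 m/s.
Δv₁ = v_p − v_c1 = 209.7 m/s.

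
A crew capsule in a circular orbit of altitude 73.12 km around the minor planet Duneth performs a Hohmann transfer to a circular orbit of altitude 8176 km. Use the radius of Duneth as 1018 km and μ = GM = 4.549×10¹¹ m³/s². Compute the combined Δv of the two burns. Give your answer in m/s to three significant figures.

Δv_total ≈ 338 m/s

r₁ = 1018 + 73.12 = 1091.1 km = 1.0911×10⁶ m.
r₂ = 1018 + 8176 = 9194.0 km = 9.1940×10⁶ m.
Transfer ellipse a_t = (r₁ + r₂)/2 = 5.143×10⁶ m.
At r₁: circular v_c1 = √(μ/r₁) = 645.7 m/s; transfer-periapsis v_p = √[μ(2/r₁ − 1/a_t)] = 863.3 m/s.
Δv₁ = v_p − v_c1 = 217.7 m/s.
At r₂: circular v_c2 = √(μ/r₂) = 222.4 m/s; transfer-apoapsis v_a = √[μ(2/r₂ − 1/a_t)] = 102.5 m/s.
Δv₂ = v_c2 − v_a = 120.0 m/s.
Total Δv = Δv₁ + Δv₂ = 337.6 m/s.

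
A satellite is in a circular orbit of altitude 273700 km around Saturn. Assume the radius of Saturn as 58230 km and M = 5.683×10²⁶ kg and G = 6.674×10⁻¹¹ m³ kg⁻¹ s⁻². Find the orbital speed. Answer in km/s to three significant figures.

v ≈ 10.7 km/s

μ = GM = 6.674×10⁻¹¹ × 5.683×10²⁶ = 3.793×10¹⁶ m³/s².
r = 58230 + 273700 = 331930 km = 3.3193×10⁸ m.
For a circular orbit v = √(μ/r) = √(3.793×10¹⁶ / 3.319×10⁸) = √(1.143×10⁸) = 10690 m/s.
That is 10.69 km/s.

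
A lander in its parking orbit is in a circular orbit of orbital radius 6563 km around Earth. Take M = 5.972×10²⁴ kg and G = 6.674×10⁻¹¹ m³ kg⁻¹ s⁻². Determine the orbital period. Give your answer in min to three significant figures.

T ≈ 88.2 min

μ = GM = 6.674×10⁻¹¹ × 5.972×10²⁴ = 3.986×10¹⁴ m³/s².
r = 6563 km = 6.563×10⁶ m.
Kepler's third law: T = 2π√(r³/μ) = 2π√((6.563×10⁶)³ / 3.986×10¹⁴).
r³/μ = 7.093×10⁵ s², so T = 2π × 8.422×10² = 5.292×10³ s.
Converting: 5.292×10³ s ÷ 60.00 = 88.19 min.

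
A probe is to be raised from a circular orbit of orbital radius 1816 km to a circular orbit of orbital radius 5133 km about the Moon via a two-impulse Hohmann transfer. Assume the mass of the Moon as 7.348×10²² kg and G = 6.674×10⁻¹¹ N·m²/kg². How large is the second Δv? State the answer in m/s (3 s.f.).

Δv ≈ 271 m/s

μ = GM = 6.674×10⁻¹¹ × 7.348×10²² = 4.904×10¹² m³/s².
r₁ = 1816 km = 1.816×10⁶ m.
r₂ = 5133 km = 5.133×10⁶ m.
Transfer ellipse a_t = (r₁ + r₂)/2 = 3.474×10⁶ m.
At r₁: circular v_c1 = √(μ/r₁) = 1643 m/s; transfer-perilune v_p = √[μ(2/r₁ − 1/a_t)] = 1997 m/s.
At r₂: circular v_c2 = √(μ/r₂) = 977.4 m/s; transfer-apolune v_a = √[μ(2/r₂ − 1/a_t)] = 706.6 m/s.
Δv₂ = v_c2 − v_a = 270.8 m/s.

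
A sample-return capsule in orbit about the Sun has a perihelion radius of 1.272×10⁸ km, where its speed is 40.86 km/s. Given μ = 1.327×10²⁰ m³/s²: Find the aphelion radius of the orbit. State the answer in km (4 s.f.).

r_p = 1.272×10¹¹ m.
Specific energy ε = v²/2 − μ/r = -2.085×10⁸ J/kg, so a = −μ/(2ε) = 3.183×10¹¹ m.
The apsides satisfy r_p + r_a = 2a, so the aphelion radius is 2a − r_p = 5.093×10¹¹ m = 5.0934×10⁸ km.

aphelion radius ≈ 5.093×10⁸ km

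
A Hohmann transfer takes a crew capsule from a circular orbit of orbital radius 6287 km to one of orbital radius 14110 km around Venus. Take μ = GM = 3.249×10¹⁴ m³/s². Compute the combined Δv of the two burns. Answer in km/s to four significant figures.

Δv_total ≈ 2.298 km/s

r₁ = 6287 km = 6.287×10⁶ m.
r₂ = 14110 km = 1.411×10⁷ m.
Transfer ellipse a_t = (r₁ + r₂)/2 = 1.020×10⁷ m.
At r₁: circular v_c1 = √(μ/r₁) = 7189 m/s; transfer-periapsis v_p = √[μ(2/r₁ − 1/a_t)] = 8456 m/s.
Δv₁ = v_p − v_c1 = 1267 m/s.
At r₂: circular v_c2 = √(μ/r₂) = 4799 m/s; transfer-apoapsis v_a = √[μ(2/r₂ − 1/a_t)] = 3768 m/s.
Δv₂ = v_c2 − v_a = 1031 m/s.
Total Δv = Δv₁ + Δv₂ = 2298 m/s = 2.298 km/s.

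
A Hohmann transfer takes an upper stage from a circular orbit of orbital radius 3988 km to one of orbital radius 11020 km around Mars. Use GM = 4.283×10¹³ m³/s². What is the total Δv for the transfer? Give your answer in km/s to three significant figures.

r₁ = 3988 km = 3.988×10⁶ m.
r₂ = 11020 km = 1.102×10⁷ m.
Transfer ellipse a_t = (r₁ + r₂)/2 = 7.504×10⁶ m.
At r₁: circular v_c1 = √(μ/r₁) = 3277 m/s; transfer-periapsis v_p = √[μ(2/r₁ − 1/a_t)] = 3971 m/s.
Δv₁ = v_p − v_c1 = 694.2 m/s.
At r₂: circular v_c2 = √(μ/r₂) = 1971 m/s; transfer-apoapsis v_a = √[μ(2/r₂ − 1/a_t)] = 1437 m/s.
Δv₂ = v_c2 − v_a = 534.2 m/s.
Total Δv = Δv₁ + Δv₂ = 1228 m/s = 1.228 km/s.

Δv_total ≈ 1.23 km/s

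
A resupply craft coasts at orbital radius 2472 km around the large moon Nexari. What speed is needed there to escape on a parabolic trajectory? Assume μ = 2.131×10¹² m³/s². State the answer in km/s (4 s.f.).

r = 2472 km = 2.472×10⁶ m.
Escape speed v_esc = √(2μ/r) = √(2 × 2.131×10¹² / 2.472×10⁶) = √(1.724×10⁶) = 1313 m/s.
= 1.313 km/s.

v_esc ≈ 1.313 km/s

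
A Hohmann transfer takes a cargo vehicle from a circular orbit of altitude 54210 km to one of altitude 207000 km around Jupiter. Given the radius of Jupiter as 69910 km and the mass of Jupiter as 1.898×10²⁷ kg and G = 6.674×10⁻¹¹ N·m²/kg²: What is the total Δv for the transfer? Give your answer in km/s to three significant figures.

Δv_total ≈ 10.2 km/s

μ = GM = 6.674×10⁻¹¹ × 1.898×10²⁷ = 1.267×10¹⁷ m³/s².
r₁ = 69910 + 54210 = 124120 km = 1.2412×10⁸ m.
r₂ = 69910 + 207000 = 276910 km = 2.7691×10⁸ m.
Transfer ellipse a_t = (r₁ + r₂)/2 = 2.005×10⁸ m.
At r₁: circular v_c1 = √(μ/r₁) = 31950 m/s; transfer-perijove v_p = √[μ(2/r₁ − 1/a_t)] = 37540 m/s.
Δv₁ = v_p − v_c1 = 5596 m/s.
At r₂: circular v_c2 = √(μ/r₂) = 21390 m/s; transfer-apojove v_a = √[μ(2/r₂ − 1/a_t)] = 16830 m/s.
Δv₂ = v_c2 − v_a = 4561 m/s.
Total Δv = Δv₁ + Δv₂ = 10160 m/s = 10.16 km/s.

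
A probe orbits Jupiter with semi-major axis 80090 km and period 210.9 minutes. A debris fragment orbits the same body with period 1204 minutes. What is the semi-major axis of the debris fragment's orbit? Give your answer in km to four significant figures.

a₂ ≈ 2.558×10⁵ km

Kepler's third law: a³ ∝ T², so a₂ = a₁ (T₂/T₁)^(2/3).
T₂/T₁ = 5.709, (T₂/T₁)^(2/3) = 3.194.
a₂ = 80090 × 3.194 = 2.558×10⁵ km.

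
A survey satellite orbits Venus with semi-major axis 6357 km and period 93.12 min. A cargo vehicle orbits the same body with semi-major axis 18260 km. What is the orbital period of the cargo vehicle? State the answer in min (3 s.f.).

Kepler's third law: T² ∝ a³, so T₂ = T₁ (a₂/a₁)^(3/2).
a₂/a₁ = 2.872, (a₂/a₁)^(3/2) = 4.868.
T₂ = 93.12 × 4.868 = 453.3 min.

T₂ ≈ 453 min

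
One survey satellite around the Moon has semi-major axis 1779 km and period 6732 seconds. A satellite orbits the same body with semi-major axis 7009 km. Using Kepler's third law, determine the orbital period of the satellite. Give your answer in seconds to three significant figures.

T₂ ≈ 52600 seconds

Kepler's third law: T² ∝ a³, so T₂ = T₁ (a₂/a₁)^(3/2).
a₂/a₁ = 3.940, (a₂/a₁)^(3/2) = 7.820.
T₂ = 6732 × 7.820 = 52650 seconds.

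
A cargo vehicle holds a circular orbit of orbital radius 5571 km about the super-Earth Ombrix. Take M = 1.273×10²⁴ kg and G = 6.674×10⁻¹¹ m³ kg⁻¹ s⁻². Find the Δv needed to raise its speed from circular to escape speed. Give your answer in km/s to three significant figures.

μ = GM = 6.674×10⁻¹¹ × 1.273×10²⁴ = 8.496×10¹³ m³/s².
r = 5571 km = 5.571×10⁶ m.
Circular speed v_c = √(μ/r) = 3905 m/s.
Escape speed v_esc = √(2μ/r) = √2 × v_c = 5523 m/s.
Δv = v_esc − v_c = 1618 m/s = 1.618 km/s.

Δv ≈ 1.62 km/s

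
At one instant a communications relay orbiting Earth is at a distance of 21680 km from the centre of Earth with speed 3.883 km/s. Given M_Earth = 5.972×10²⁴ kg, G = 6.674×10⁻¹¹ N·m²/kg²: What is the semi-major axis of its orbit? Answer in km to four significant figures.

a ≈ 18380 km

μ = GM = 6.674×10⁻¹¹ × 5.972×10²⁴ = 3.986×10¹⁴ m³/s².
r = 2.168×10⁷ m.
Specific orbital energy ε = v²/2 − μ/r = (3883)²/2 − 3.986×10¹⁴/2.168×10⁷ = -1.085×10⁷ J/kg.
Since ε = −μ/(2a), a = −μ/(2ε) = 1.838×10⁷ m = 18375 km.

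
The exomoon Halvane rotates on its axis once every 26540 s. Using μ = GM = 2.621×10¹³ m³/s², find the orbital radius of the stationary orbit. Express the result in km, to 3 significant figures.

A synchronous orbit has period T, so by Kepler's third law a = (μT²/4π²)^(1/3).
μT²/4π² = 2.621×10¹³ × (2.654×10⁴)² / 39.48 = 4.676×10²⁰ m³.
a = 7.762×10⁶ m = 7761.9 km.

r_sync ≈ 7760 km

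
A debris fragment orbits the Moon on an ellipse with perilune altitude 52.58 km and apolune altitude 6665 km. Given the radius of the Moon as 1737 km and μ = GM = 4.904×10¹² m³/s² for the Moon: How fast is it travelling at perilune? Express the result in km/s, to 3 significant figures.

v ≈ 2.13 km/s

r_p = 1737 + 52.58 = 1789.6 km = 1.7896×10⁶ m.
r_a = 1737 + 6665 = 8402.0 km = 8.4020×10⁶ m.
Semi-major axis a = (r_p + r_a)/2 = 5095.8 km = 5.096×10⁶ m.
Vis-viva: v² = μ(2/r − 1/a) = 4.904×10¹² × (1.118×10⁻⁶ − 1.962×10⁻⁷) = 4.518×10⁶ m²/s².
v = 2126 m/s = 2.126 km/s.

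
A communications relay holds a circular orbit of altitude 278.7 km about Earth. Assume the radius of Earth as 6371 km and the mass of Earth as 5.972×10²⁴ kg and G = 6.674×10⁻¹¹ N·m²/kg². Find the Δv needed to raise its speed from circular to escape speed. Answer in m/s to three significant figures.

Δv ≈ 3210 m/s

μ = GM = 6.674×10⁻¹¹ × 5.972×10²⁴ = 3.986×10¹⁴ m³/s².
r = 6371 + 278.7 = 6649.7 km = 6.6497×10⁶ m.
Circular speed v_c = √(μ/r) = 7742 m/s.
Escape speed v_esc = √(2μ/r) = √2 × v_c = 10950 m/s.
Δv = v_esc − v_c = 3207 m/s.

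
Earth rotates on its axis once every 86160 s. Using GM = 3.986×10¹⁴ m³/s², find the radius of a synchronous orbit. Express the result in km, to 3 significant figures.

r_sync ≈ 42200 km

A synchronous orbit has period T, so by Kepler's third law a = (μT²/4π²)^(1/3).
μT²/4π² = 3.986×10¹⁴ × (8.616×10⁴)² / 39.48 = 7.495×10²² m³.
a = 4.216×10⁷ m = 42163 km.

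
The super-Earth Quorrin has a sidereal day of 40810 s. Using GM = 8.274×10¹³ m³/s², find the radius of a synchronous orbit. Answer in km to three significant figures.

A synchronous orbit has period T, so by Kepler's third law a = (μT²/4π²)^(1/3).
μT²/4π² = 8.274×10¹³ × (4.081×10⁴)² / 39.48 = 3.491×10²¹ m³.
a = 1.517×10⁷ m = 15169 km.

r_sync ≈ 15200 km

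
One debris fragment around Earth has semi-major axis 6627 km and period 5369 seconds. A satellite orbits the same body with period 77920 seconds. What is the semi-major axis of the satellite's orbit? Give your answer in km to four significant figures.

Kepler's third law: a³ ∝ T², so a₂ = a₁ (T₂/T₁)^(2/3).
T₂/T₁ = 14.51, (T₂/T₁)^(2/3) = 5.950.
a₂ = 6627 × 5.950 = 39430 km.

a₂ ≈ 39430 km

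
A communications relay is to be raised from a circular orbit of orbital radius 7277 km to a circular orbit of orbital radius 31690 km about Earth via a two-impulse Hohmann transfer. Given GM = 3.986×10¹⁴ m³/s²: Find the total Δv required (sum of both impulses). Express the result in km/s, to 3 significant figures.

Δv_total ≈ 3.42 km/s

r₁ = 7277 km = 7.277×10⁶ m.
r₂ = 31690 km = 3.169×10⁷ m.
Transfer ellipse a_t = (r₁ + r₂)/2 = 1.948×10⁷ m.
At r₁: circular v_c1 = √(μ/r₁) = 7401 m/s; transfer-perigee v_p = √[μ(2/r₁ − 1/a_t)] = 9439 m/s.
Δv₁ = v_p − v_c1 = 2038 m/s.
At r₂: circular v_c2 = √(μ/r₂) = 3547 m/s; transfer-apogee v_a = √[μ(2/r₂ − 1/a_t)] = 2167 m/s.
Δv₂ = v_c2 − v_a = 1379 m/s.
Total Δv = Δv₁ + Δv₂ = 3417 m/s = 3.417 km/s.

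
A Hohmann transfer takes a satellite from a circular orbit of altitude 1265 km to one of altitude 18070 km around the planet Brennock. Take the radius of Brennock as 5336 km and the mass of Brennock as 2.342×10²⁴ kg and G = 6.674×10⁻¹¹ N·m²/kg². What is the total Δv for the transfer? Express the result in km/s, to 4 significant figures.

μ = GM = 6.674×10⁻¹¹ × 2.342×10²⁴ = 1.563×10¹⁴ m³/s².
r₁ = 5336 + 1265 = 6601.0 km = 6.6010×10⁶ m.
r₂ = 5336 + 18070 = 23406 km = 2.3406×10⁷ m.
Transfer ellipse a_t = (r₁ + r₂)/2 = 1.500×10⁷ m.
At r₁: circular v_c1 = √(μ/r₁) = 4866 m/s; transfer-periapsis v_p = √[μ(2/r₁ − 1/a_t)] = 6078 m/s.
Δv₁ = v_p − v_c1 = 1212 m/s.
At r₂: circular v_c2 = √(μ/r₂) = 2584 m/s; transfer-apoapsis v_a = √[μ(2/r₂ − 1/a_t)] = 1714 m/s.
Δv₂ = v_c2 − v_a = 870.1 m/s.
Total Δv = Δv₁ + Δv₂ = 2082 m/s = 2.082 km/s.

Δv_total ≈ 2.082 km/s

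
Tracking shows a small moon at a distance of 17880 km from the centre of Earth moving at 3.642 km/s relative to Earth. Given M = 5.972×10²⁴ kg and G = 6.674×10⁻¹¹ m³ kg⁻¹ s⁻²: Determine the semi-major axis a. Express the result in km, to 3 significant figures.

μ = GM = 6.674×10⁻¹¹ × 5.972×10²⁴ = 3.986×10¹⁴ m³/s².
r = 1.788×10⁷ m.
Vis-viva rearranged: 1/a = 2/r − v²/μ = 1.119×10⁻⁷ − 3.328×10⁻⁸ = 7.858×10⁻⁸ m⁻¹.
a = 1.273×10⁷ m = 12726 km.

a ≈ 12700 km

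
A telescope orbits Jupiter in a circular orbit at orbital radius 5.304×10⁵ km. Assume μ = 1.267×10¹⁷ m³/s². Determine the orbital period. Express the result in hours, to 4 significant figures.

T ≈ 59.90 hours

r = 5.304×10⁵ km = 5.304×10⁸ m.
Kepler's third law: T = 2π√(r³/μ) = 2π√((5.304×10⁸)³ / 1.267×10¹⁷).
r³/μ = 1.178×10⁹ s², so T = 2π × 3.432×10⁴ = 2.156×10⁵ s.
Converting: 2.156×10⁵ s ÷ 3600 = 59.90 hours.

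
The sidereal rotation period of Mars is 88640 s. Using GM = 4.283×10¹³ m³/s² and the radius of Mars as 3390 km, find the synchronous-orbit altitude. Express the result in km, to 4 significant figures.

h_sync ≈ 17040 km

A synchronous orbit has period T, so by Kepler's third law a = (μT²/4π²)^(1/3).
μT²/4π² = 4.283×10¹³ × (8.864×10⁴)² / 39.48 = 8.524×10²¹ m³.
a = 2.043×10⁷ m = 20428 km.
Altitude h = a − R = 20428 − 3390 = 17038 km.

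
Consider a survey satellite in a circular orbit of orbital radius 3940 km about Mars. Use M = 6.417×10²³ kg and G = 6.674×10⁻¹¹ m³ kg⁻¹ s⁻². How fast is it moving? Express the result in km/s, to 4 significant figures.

μ = GM = 6.674×10⁻¹¹ × 6.417×10²³ = 4.283×10¹³ m³/s².
r = 3940 km = 3.940×10⁶ m.
For a circular orbit v = √(μ/r) = √(4.283×10¹³ / 3.940×10⁶) = √(1.087×10⁷) = 3297 m/s.
That is 3.297 km/s.

v ≈ 3.297 km/s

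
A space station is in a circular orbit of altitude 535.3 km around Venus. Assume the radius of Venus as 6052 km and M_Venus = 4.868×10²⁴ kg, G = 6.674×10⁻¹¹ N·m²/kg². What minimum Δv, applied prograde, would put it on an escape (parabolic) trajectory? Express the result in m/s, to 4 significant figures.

μ = GM = 6.674×10⁻¹¹ × 4.868×10²⁴ = 3.249×10¹⁴ m³/s².
r = 6052 + 535.3 = 6587.3 km = 6.5873×10⁶ m.
Circular speed v_c = √(μ/r) = 7023 m/s.
Escape speed v_esc = √(2μ/r) = √2 × v_c = 9932 m/s.
Δv = v_esc − v_c = 2909 m/s.

Δv ≈ 2909 m/s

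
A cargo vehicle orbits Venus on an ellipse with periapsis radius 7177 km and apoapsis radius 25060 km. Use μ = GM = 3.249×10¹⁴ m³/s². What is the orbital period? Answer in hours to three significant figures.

Semi-major axis a = (r_p + r_a)/2 = (7177.0 + 25060)/2 = 16118 km = 1.612×10⁷ m.
By Kepler's third law T = 2π√(a³/μ) = 2π × 3.590×10³ = 2.256×10⁴ s.
= 6.266 hours.

T ≈ 6.27 hours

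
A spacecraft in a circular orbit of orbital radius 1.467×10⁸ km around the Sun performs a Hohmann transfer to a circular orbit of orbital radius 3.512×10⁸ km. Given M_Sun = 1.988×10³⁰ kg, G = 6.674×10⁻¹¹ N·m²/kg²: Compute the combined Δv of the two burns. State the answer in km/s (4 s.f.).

μ = GM = 6.674×10⁻¹¹ × 1.988×10³⁰ = 1.327×10²⁰ m³/s².
r₁ = 1.467×10⁸ km = 1.467×10¹¹ m.
r₂ = 3.512×10⁸ km = 3.512×10¹¹ m.
Transfer ellipse a_t = (r₁ + r₂)/2 = 2.490×10¹¹ m.
At r₁: circular v_c1 = √(μ/r₁) = 30070 m/s; transfer-perihelion v_p = √[μ(2/r₁ − 1/a_t)] = 35720 m/s.
Δv₁ = v_p − v_c1 = 5646 m/s.
At r₂: circular v_c2 = √(μ/r₂) = 19440 m/s; transfer-aphelion v_a = √[μ(2/r₂ − 1/a_t)] = 14920 m/s.
Δv₂ = v_c2 − v_a = 4516 m/s.
Total Δv = Δv₁ + Δv₂ = 10160 m/s = 10.16 km/s.

Δv_total ≈ 10.16 km/s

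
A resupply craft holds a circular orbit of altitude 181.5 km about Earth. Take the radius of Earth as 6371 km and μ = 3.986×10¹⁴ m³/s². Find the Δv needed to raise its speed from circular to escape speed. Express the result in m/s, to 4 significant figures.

r = 6371 + 181.5 = 6552.5 km = 6.5525×10⁶ m.
Circular speed v_c = √(μ/r) = 7799 m/s.
Escape speed v_esc = √(2μ/r) = √2 × v_c = 11030 m/s.
Δv = v_esc − v_c = 3231 m/s.

Δv ≈ 3231 m/s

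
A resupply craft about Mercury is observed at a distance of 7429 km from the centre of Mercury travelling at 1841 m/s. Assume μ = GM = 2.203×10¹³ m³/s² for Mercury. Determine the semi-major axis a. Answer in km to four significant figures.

a ≈ 8668 km

r = 7.429×10⁶ m.
Specific orbital energy ε = v²/2 − μ/r = (1841)²/2 − 2.203×10¹³/7.429×10⁶ = -1.271×10⁶ J/kg.
Since ε = −μ/(2a), a = −μ/(2ε) = 8.668×10⁶ m = 8668.0 km.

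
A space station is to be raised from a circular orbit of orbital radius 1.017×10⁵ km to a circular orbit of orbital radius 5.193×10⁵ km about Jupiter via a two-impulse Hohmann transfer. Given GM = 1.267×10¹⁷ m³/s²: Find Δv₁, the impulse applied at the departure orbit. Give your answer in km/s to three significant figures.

Δv ≈ 10.4 km/s

r₁ = 1.017×10⁵ km = 1.017×10⁸ m.
r₂ = 5.193×10⁵ km = 5.193×10⁸ m.
Transfer ellipse a_t = (r₁ + r₂)/2 = 3.105×10⁸ m.
At r₁: circular v_c1 = √(μ/r₁) = 35300 m/s; transfer-perijove v_p = √[μ(2/r₁ − 1/a_t)] = 45650 m/s.
Δv₁ = v_p − v_c1 = 10350 m/s.
= 10.35 km/s.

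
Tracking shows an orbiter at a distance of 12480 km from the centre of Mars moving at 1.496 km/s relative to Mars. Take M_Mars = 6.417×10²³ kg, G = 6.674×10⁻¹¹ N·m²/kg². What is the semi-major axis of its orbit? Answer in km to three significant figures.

a ≈ 9260 km

μ = GM = 6.674×10⁻¹¹ × 6.417×10²³ = 4.283×10¹³ m³/s².
r = 1.248×10⁷ m.
Vis-viva rearranged: 1/a = 2/r − v²/μ = 1.603×10⁻⁷ − 5.226×10⁻⁸ = 1.080×10⁻⁷ m⁻¹.
a = 9.259×10⁶ m = 9259.3 km.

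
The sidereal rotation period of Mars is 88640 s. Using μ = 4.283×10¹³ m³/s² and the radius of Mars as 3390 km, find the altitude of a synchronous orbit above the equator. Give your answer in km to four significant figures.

A synchronous orbit has period T, so by Kepler's third law a = (μT²/4π²)^(1/3).
μT²/4π² = 4.283×10¹³ × (8.864×10⁴)² / 39.48 = 8.524×10²¹ m³.
a = 2.043×10⁷ m = 20428 km.
Altitude h = a − R = 20428 − 3390 = 17038 km.

h_sync ≈ 17040 km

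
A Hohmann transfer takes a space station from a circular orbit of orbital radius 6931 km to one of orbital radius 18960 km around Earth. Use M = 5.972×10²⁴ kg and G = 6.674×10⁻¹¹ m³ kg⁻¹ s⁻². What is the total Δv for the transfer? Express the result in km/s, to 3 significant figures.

Δv_total ≈ 2.82 km/s

μ = GM = 6.674×10⁻¹¹ × 5.972×10²⁴ = 3.986×10¹⁴ m³/s².
r₁ = 6931 km = 6.931×10⁶ m.
r₂ = 18960 km = 1.896×10⁷ m.
Transfer ellipse a_t = (r₁ + r₂)/2 = 1.295×10⁷ m.
At r₁: circular v_c1 = √(μ/r₁) = 7583 m/s; transfer-perigee v_p = √[μ(2/r₁ − 1/a_t)] = 9177 m/s.
Δv₁ = v_p − v_c1 = 1594 m/s.
At r₂: circular v_c2 = √(μ/r₂) = 4585 m/s; transfer-apogee v_a = √[μ(2/r₂ − 1/a_t)] = 3355 m/s.
Δv₂ = v_c2 − v_a = 1230 m/s.
Total Δv = Δv₁ + Δv₂ = 2824 m/s = 2.824 km/s.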